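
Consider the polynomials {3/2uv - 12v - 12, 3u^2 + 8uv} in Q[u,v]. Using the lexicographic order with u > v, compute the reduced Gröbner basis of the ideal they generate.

Buchberger's algorithm terminates because the ascending chain of leading-term ideals stabilizes.

f_1 = 3/2uv - 12v - 12, LT = uv.
f_2 = 3u^2 + 8uv, LT = u^2.

S(f_1,f_2): lcm = u^2v. S = -8/3uv^2 - 8uv - 8u.
  leading term uv^2: subtract (-16/9v)·f_1 from -8/3uv^2 - 8uv - 8u → -8uv - 8u - 64/3v^2 - 64/3v
  leading term uv: subtract (-16/3)·f_1 from -8uv - 8u - 64/3v^2 - 64/3v → -8u - 64/3v^2 - 256/3v - 64
  leading term u: no divisor's leading term divides it; move -8u to the remainder.
  leading term v^2: no divisor's leading term divides it; move -64/3v^2 to the remainder.
  leading term v: no divisor's leading term divides it; move -256/3v to the remainder.
  leading term 1: no divisor's leading term divides it; move -64 to the remainder.
  remainder -8u - 64/3v^2 - 256/3v - 64 ≠ 0; add g_3 = -8u - 64/3v^2 - 256/3v - 64 to the basis.

S(f_1,g_3): lcm = uv. S = -8/3v^3 - 32/3v^2 - 16v - 8.
  leading term v^3: no divisor's leading term divides it; move -8/3v^3 to the remainder.
  leading term v^2: no divisor's leading term divides it; move -32/3v^2 to the remainder.
  leading term v: no divisor's leading term divides it; move -16v to the remainder.
  leading term 1: no divisor's leading term divides it; move -8 to the remainder.
  remainder -8/3v^3 - 32/3v^2 - 16v - 8 ≠ 0; add g_4 = -8/3v^3 - 32/3v^2 - 16v - 8 to the basis.

The other S-polynomials (S(f_2,g_3), S(f_1,g_4), S(f_2,g_4), S(g_3,g_4)) all reduce to 0 modulo the current basis, so we have a Gröbner basis.
Inter-reduce: drop elements whose leading term is divisible by another's, tail-reduce, and make monic.

G = {u + 8/3v^2 + 32/3v + 8, v^3 + 4v^2 + 6v + 3}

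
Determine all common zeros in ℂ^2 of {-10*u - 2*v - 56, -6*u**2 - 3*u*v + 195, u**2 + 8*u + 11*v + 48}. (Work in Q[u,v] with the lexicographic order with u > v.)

Compute a lex Gröbner basis by Buchberger's algorithm.
f_1 = -10*u - 2*v - 56, LT = u.
f_2 = -6*u**2 - 3*u*v + 195, LT = u**2.
f_3 = u**2 + 8*u + 11*v + 48, LT = u**2.

S(f_1,f_2): lcm = u**2. S = -3/10*u*v + 28/5*u + 65/2.
  reduce S modulo (f_1, f_2, f_3):
  remainder 3/50*v**2 + 14/25*v + 57/50 ≠ 0; add h_4 = 3/50*v**2 + 14/25*v + 57/50 to the basis.

S(f_1,f_3): lcm = u**2. S = 1/5*u*v - 12/5*u - 11*v - 48.
  reduce S modulo (f_1, f_2, f_3, h_4):
  remainder -169/15*v - 169/5 ≠ 0; add h_5 = -169/15*v - 169/5 to the basis.

The other S-polynomials (S(f_2,f_3), S(f_1,h_4), S(f_2,h_4), S(f_3,h_4), S(f_1,h_5), S(f_2,h_5), S(f_3,h_5), S(h_4,h_5)) all reduce to 0 modulo the current basis, so we have a Gröbner basis.
Inter-reduce: drop elements whose leading term is divisible by another's, tail-reduce, and make monic.
Reduced Gröbner basis: {u + 5, v + 3}.

From the last basis element, v + 3 = 0, so v takes values in {-3}. Each choice, substituted upward through the basis, yields the corresponding point(s) of the solution set.
  v = -3: the earlier basis element becomes u + 5 = 0, giving u = -5 — point (-5, -3).

{(-5, -3)}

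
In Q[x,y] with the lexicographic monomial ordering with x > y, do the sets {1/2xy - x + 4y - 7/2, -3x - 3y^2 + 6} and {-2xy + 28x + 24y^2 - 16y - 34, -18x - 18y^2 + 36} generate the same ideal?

For a fixed monomial order, each ideal has a unique reduced Gröbner basis; comparing bases decides equality.
Buchberger on the first generating set:
f_1 = 1/2xy - x + 4y - 7/2, LT = xy.
f_2 = -3x - 3y^2 + 6, LT = x.

S(f_1,f_2): lcm = xy. S = -2x - y^3 + 10y - 7.
  leading term x: subtract (2/3)·f_2 from -2x - y^3 + 10y - 7 → -y^3 + 2y^2 + 10y - 11
  leading term y^3: no divisor's leading term divides it; move -y^3 to the remainder.
  leading term y^2: no divisor's leading term divides it; move 2y^2 to the remainder.
  leading term y: no divisor's leading term divides it; move 10y to the remainder.
  leading term 1: no divisor's leading term divides it; move -11 to the remainder.
  remainder -y^3 + 2y^2 + 10y - 11 ≠ 0; add g_3 = -y^3 + 2y^2 + 10y - 11 to the basis.

S(f_1,g_3): lcm = xy^3. S = 10xy - 11x + 8y^3 - 7y^2.
  leading term xy: subtract (20)·f_1 from 10xy - 11x + 8y^3 - 7y^2 → 9x + 8y^3 - 7y^2 - 80y + 70
  leading term x: subtract (-3)·f_2 from 9x + 8y^3 - 7y^2 - 80y + 70 → 8y^3 - 16y^2 - 80y + 88
  leading term y^3: subtract (-8)·g_3 from 8y^3 - 16y^2 - 80y + 88 → 0
  remainder 0.

S(f_2,g_3): leading monomials are coprime, so the S-polynomial reduces to 0 (Buchberger's first criterion).
Every S-polynomial of the final basis reduces to 0, so we have a Gröbner basis.
Inter-reduce: drop elements whose leading term is divisible by another's, tail-reduce, and make monic.
Reduced Gröbner basis: {x + y^2 - 2, y^3 - 2y^2 - 10y + 11}.

Buchberger on the second generating set:
h_1 = -2xy + 28x + 24y^2 - 16y - 34, LT = xy.
h_2 = -18x - 18y^2 + 36, LT = x.

S(h_1,h_2): lcm = xy. S = -14x - y^3 - 12y^2 + 10y + 17.
  leading term x: subtract (7/9)·h_2 from -14x - y^3 - 12y^2 + 10y + 17 → -y^3 + 2y^2 + 10y - 11
  leading term y^3: no divisor's leading term divides it; move -y^3 to the remainder.
  leading term y^2: no divisor's leading term divides it; move 2y^2 to the remainder.
  leading term y: no divisor's leading term divides it; move 10y to the remainder.
  leading term 1: no divisor's leading term divides it; move -11 to the remainder.
  remainder -y^3 + 2y^2 + 10y - 11 ≠ 0; add k_3 = -y^3 + 2y^2 + 10y - 11 to the basis.

S(h_1,k_3): lcm = xy^3. S = -12xy^2 + 10xy - 11x - 12y^4 + 8y^3 + 17y^2.
  leading term xy^2: subtract (6y)·h_1 from -12xy^2 + 10xy - 11x - 12y^4 + 8y^3 + 17y^2 → -158xy - 11x - 12y^4 - 136y^3 + 113y^2 + 204y
  leading term xy: subtract (79)·h_1 from -158xy - 11x - 12y^4 - 136y^3 + 113y^2 + 204y → -2223x - 12y^4 - 136y^3 - 1783y^2 + 1468y + 2686
  leading term x: subtract (247/2)·h_2 from -2223x - 12y^4 - 136y^3 - 1783y^2 + 1468y + 2686 → -12y^4 - 136y^3 + 440y^2 + 1468y - 1760
  leading term y^4: subtract (12y)·k_3 from -12y^4 - 136y^3 + 440y^2 + 1468y - 1760 → -160y^3 + 320y^2 + 1600y - 1760
  leading term y^3: subtract (160)·k_3 from -160y^3 + 320y^2 + 1600y - 1760 → 0
  remainder 0.

S(h_2,k_3): leading monomials are coprime, so the S-polynomial reduces to 0 (Buchberger's first criterion).
Every S-polynomial of the final basis reduces to 0, so we have a Gröbner basis.
Inter-reduce: drop elements whose leading term is divisible by another's, tail-reduce, and make monic.
Reduced Gröbner basis: {x + y^2 - 2, y^3 - 2y^2 - 10y + 11}.

The two bases agree; hence the ideals are identical.

Yes, the ideals are equal.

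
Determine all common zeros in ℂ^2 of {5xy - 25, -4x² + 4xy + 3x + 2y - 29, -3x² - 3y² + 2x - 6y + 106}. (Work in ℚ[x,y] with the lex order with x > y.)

Compute a lex Gröbner basis by Buchberger's algorithm.
f_1 = 5xy - 25, LT = xy.
f_2 = -4x² + 4xy + 3x + 2y - 29, LT = x².
f_3 = -3x² + 2x - 3y² - 6y + 106, LT = x².

S(f_1,f_2): lcm = x²y. S = xy² + ¾xy - 5x + ½y² - 29/4y.
  leading term xy²: subtract (⅕y)·f_1 from xy² + ¾xy - 5x + ½y² - 29/4y → ¾xy - 5x + ½y² - 9/4y
  leading term xy: subtract (3/20)·f_1 from ¾xy - 5x + ½y² - 9/4y → -5x + ½y² - 9/4y + 15/4
  leading term x: no divisor's leading term divides it; move -5x to the remainder.
  leading term y²: no divisor's leading term divides it; move ½y² to the remainder.
  leading term y: no divisor's leading term divides it; move -9/4y to the remainder.
  leading term 1: no divisor's leading term divides it; move 15/4 to the remainder.
  remainder -5x + ½y² - 9/4y + 15/4 ≠ 0; add h_4 = -5x + ½y² - 9/4y + 15/4 to the basis.

S(f_1,f_3): lcm = x²y. S = ⅔xy - 5x - y³ - 2y² + 106/3y.
  leading term xy: subtract (2/15)·f_1 from ⅔xy - 5x - y³ - 2y² + 106/3y → -5x - y³ - 2y² + 106/3y + 10/3
  leading term x: subtract (1)·h_4 from -5x - y³ - 2y² + 106/3y + 10/3 → -y³ - 5/2y² + 451/12y - 5/12
  leading term y³: no divisor's leading term divides it; move -y³ to the remainder.
  leading term y²: no divisor's leading term divides it; move -5/2y² to the remainder.
  leading term y: no divisor's leading term divides it; move 451/12y to the remainder.
  leading term 1: no divisor's leading term divides it; move -5/12 to the remainder.
  remainder -y³ - 5/2y² + 451/12y - 5/12 ≠ 0; add h_5 = -y³ - 5/2y² + 451/12y - 5/12 to the basis.

S(f_2,f_3): lcm = x². S = -xy - 1/12x - y² - 5/2y + 511/12.
  leading term xy: subtract (-⅕)·f_1 from -xy - 1/12x - y² - 5/2y + 511/12 → -1/12x - y² - 5/2y + 451/12
  leading term x: subtract (1/60)·h_4 from -1/12x - y² - 5/2y + 451/12 → -121/120y² - 197/80y + 1801/48
  leading term y²: no divisor's leading term divides it; move -121/120y² to the remainder.
  leading term y: no divisor's leading term divides it; move -197/80y to the remainder.
  leading term 1: no divisor's leading term divides it; move 1801/48 to the remainder.
  remainder -121/120y² - 197/80y + 1801/48 ≠ 0; add h_6 = -121/120y² - 197/80y + 1801/48 to the basis.

S(f_1,h_4): lcm = xy. S = 1/10y³ - 9/20y² + ¾y - 5.
  leading term y³: subtract (-1/10)·h_5 from 1/10y³ - 9/20y² + ¾y - 5 → -7/10y² + 541/120y - 121/24
  leading term y²: subtract (84/121)·h_6 from -7/10y² + 541/120y - 121/24 → 90283/14520y - 90283/2904
  leading term y: no divisor's leading term divides it; move 90283/14520y to the remainder.
  leading term 1: no divisor's leading term divides it; move -90283/2904 to the remainder.
  remainder 90283/14520y - 90283/2904 ≠ 0; add h_7 = 90283/14520y - 90283/2904 to the basis.

The other S-polynomials (S(f_2,h_4), S(f_3,h_4), S(f_1,h_5), S(f_2,h_5), S(f_3,h_5), S(h_4,h_5), S(f_1,h_6), S(f_2,h_6), S(f_3,h_6), S(h_4,h_6), S(h_5,h_6), S(f_1,h_7), S(f_2,h_7), S(f_3,h_7), S(h_4,h_7), S(h_5,h_7), S(h_6,h_7)) all reduce to 0 modulo the current basis, so we have a Gröbner basis.
Inter-reduce: drop elements whose leading term is divisible by another's, tail-reduce, and make monic.
Reduced Gröbner basis: {x - 1, y - 5}.

Since the basis is lex-ordered, y - 5 is univariate in y. Its roots are {5}. Back-substituting each root into the other basis elements fixes the other coordinates.
  y = 5: the earlier basis element becomes x - 1 = 0, giving x = 1 — point (1, 5).
Substituting each solution back into the original system confirms all equations vanish.
Zero-dimensionality of the ideal guarantees finitely many solutions over ℂ.

{(1, 5)}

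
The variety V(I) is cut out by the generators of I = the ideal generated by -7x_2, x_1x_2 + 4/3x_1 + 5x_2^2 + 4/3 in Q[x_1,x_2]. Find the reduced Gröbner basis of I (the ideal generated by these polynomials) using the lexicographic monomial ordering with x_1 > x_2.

G = {x_1 + 1, x_2}

This is the nonlinear analogue of row-reducing a linear system.

f_1 = -7x_2, LT = x_2.
f_2 = x_1x_2 + 4/3x_1 + 5x_2^2 + 4/3, LT = x_1x_2.

S(f_1,f_2): lcm = x_1x_2. S = -4/3x_1 - 5x_2^2 - 4/3.
  leading term x_1: no divisor's leading term divides it; move -4/3x_1 to the remainder.
  leading term x_2^2: subtract (5/7x_2)·f_1 from -5x_2^2 - 4/3 → -4/3
  leading term 1: no divisor's leading term divides it; move -4/3 to the remainder.
  remainder -4/3x_1 - 4/3 ≠ 0; add g_3 = -4/3x_1 - 4/3 to the basis.

The other S-polynomials (S(f_1,g_3), S(f_2,g_3)) all reduce to 0 modulo the current basis, so we have a Gröbner basis.
Inter-reduce: drop elements whose leading term is divisible by another's, tail-reduce, and make monic.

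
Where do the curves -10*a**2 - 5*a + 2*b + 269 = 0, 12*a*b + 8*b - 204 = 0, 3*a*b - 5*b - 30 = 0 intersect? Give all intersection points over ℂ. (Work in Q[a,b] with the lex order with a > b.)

Compute a lex Gröbner basis by Buchberger's algorithm.
f_1 = -10*a**2 - 5*a + 2*b + 269, LT = a**2.
f_2 = 12*a*b + 8*b - 204, LT = a*b.
f_3 = 3*a*b - 5*b - 30, LT = a*b.

S(f_1,f_2): lcm = a**2*b. S = -1/6*a*b + 17*a - 1/5*b**2 - 269/10*b.
  reduce S modulo (f_1, f_2, f_3):
  remainder 17*a - 1/5*b**2 - 2411/90*b - 17/6 ≠ 0; add h_4 = 17*a - 1/5*b**2 - 2411/90*b - 17/6 to the basis.

S(f_1,f_3): lcm = a**2*b. S = 13/6*a*b + 10*a - 1/5*b**2 - 269/10*b.
  reduce S modulo (f_1, f_2, f_3, h_4):
  remainder -7/85*b**2 - 6419/510*b + 77/2 ≠ 0; add h_5 = -7/85*b**2 - 6419/510*b + 77/2 to the basis.

S(f_2,f_3): lcm = a*b. S = 7/3*b - 7.
  reduce S modulo (f_1, f_2, f_3, h_4, h_5):
  remainder 7/3*b - 7 ≠ 0; add h_6 = 7/3*b - 7 to the basis.

The other S-polynomials (S(f_1,h_4), S(f_2,h_4), S(f_3,h_4), S(f_1,h_5), S(f_2,h_5), S(f_3,h_5), S(h_4,h_5), S(f_1,h_6), S(f_2,h_6), S(f_3,h_6), S(h_4,h_6), S(h_5,h_6)) all reduce to 0 modulo the current basis, so we have a Gröbner basis.
Inter-reduce: drop elements whose leading term is divisible by another's, tail-reduce, and make monic.
Reduced Gröbner basis: {a - 5, b - 3}.

From the last basis element, b - 3 = 0, so b takes values in {3}. Each choice, substituted upward through the basis, yields the corresponding point(s) of the solution set.
  b = 3: the earlier basis element becomes a - 5 = 0, giving a = 5 — point (5, 3).

{(5, 3)}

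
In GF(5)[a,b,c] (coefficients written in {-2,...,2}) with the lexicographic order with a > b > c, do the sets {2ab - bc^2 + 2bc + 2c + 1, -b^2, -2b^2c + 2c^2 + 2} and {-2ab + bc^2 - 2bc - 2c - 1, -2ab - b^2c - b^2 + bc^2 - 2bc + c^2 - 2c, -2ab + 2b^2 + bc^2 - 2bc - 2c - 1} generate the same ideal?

For a fixed monomial order, each ideal has a unique reduced Gröbner basis; comparing bases decides equality.
Buchberger on the first generating set:
f_1 = 2ab - bc^2 + 2bc + 2c + 1, LT = ab.
f_2 = -b^2, LT = b^2.
f_3 = -2b^2c + 2c^2 + 2, LT = b^2c.

S(f_1,f_2): lcm = ab^2. S = 2b^2c^2 + b^2c + bc - 2b.
  reduce S modulo (f_1, f_2, f_3):
  remainder bc - 2b ≠ 0; add g_4 = bc - 2b to the basis.

S(f_1,f_3): lcm = ab^2c. S = ac^2 + a + 2b^2c^3 + b^2c^2 + bc^2 - 2bc.
  reduce S modulo (f_1, f_2, f_3, g_4):
  remainder ac^2 + a ≠ 0; add g_5 = ac^2 + a to the basis.

S(f_2,f_3): lcm = b^2c. S = c^2 + 1.
  reduce S modulo (f_1, f_2, f_3, g_4, g_5):
  remainder c^2 + 1 ≠ 0; add g_6 = c^2 + 1 to the basis.

S(f_1,g_4): lcm = abc. S = 2ab + 2bc^3 + bc^2 + c^2 - 2c.
  reduce S modulo (f_1, f_2, f_3, g_4, g_5, g_6):
  remainder c - 2 ≠ 0; add g_7 = c - 2 to the basis.

The other S-polynomials (S(f_2,g_4), S(f_3,g_4), S(f_1,g_5), S(f_2,g_5), S(f_3,g_5), S(g_4,g_5), S(f_1,g_6), S(f_2,g_6), S(f_3,g_6), S(g_4,g_6), S(g_5,g_6), S(f_1,g_7), S(f_2,g_7), S(f_3,g_7), S(g_4,g_7), S(g_5,g_7), S(g_6,g_7)) all reduce to 0 modulo the current basis, so we have a Gröbner basis.
Inter-reduce: drop elements whose leading term is divisible by another's, tail-reduce, and make monic.
Reduced Gröbner basis: {ab, b^2, c - 2}.

Buchberger on the second generating set:
h_1 = -2ab + bc^2 - 2bc - 2c - 1, LT = ab.
h_2 = -2ab - b^2c - b^2 + bc^2 - 2bc + c^2 - 2c, LT = ab.
h_3 = -2ab + 2b^2 + bc^2 - 2bc - 2c - 1, LT = ab.

S(h_1,h_2): lcm = ab. S = 2b^2c + 2b^2 - 2c^2 - 2.
  reduce S modulo (h_1, h_2, h_3):
  remainder 2b^2c + 2b^2 - 2c^2 - 2 ≠ 0; add k_4 = 2b^2c + 2b^2 - 2c^2 - 2 to the basis.

S(h_1,h_3): lcm = ab. S = b^2.
  reduce S modulo (h_1, h_2, h_3, k_4):
  remainder b^2 ≠ 0; add k_5 = b^2 to the basis.

S(h_1,k_4): lcm = ab^2c. S = -ab^2 + ac^2 + a + 2b^2c^3 + b^2c^2 + bc^2 - 2bc.
  reduce S modulo (h_1, h_2, h_3, k_4, k_5):
  remainder ac^2 + a + bc^2 - bc - 2b + 2c^4 + c^3 + 2c^2 + c ≠ 0; add k_6 = ac^2 + a + bc^2 - bc - 2b + 2c^4 + c^3 + 2c^2 + c to the basis.

S(h_3,k_4): lcm = ab^2c. S = -ab^2 + ac^2 + a - b^3c + 2b^2c^3 + b^2c^2 + bc^2 - 2bc.
  reduce S modulo (h_1, h_2, h_3, k_4, k_5, k_6):
  remainder -bc^2 - b ≠ 0; add k_7 = -bc^2 - b to the basis.

S(h_1,k_5): lcm = ab^2. S = 2b^2c^2 + b^2c + bc - 2b.
  reduce S modulo (h_1, h_2, h_3, k_4, k_5, k_6, k_7):
  remainder bc - 2b + 2c^3 - c^2 + 2c - 1 ≠ 0; add k_8 = bc - 2b + 2c^3 - c^2 + 2c - 1 to the basis.

S(k_4,k_5): lcm = b^2c. S = b^2 - c^2 - 1.
  reduce S modulo (h_1, h_2, h_3, k_4, k_5, k_6, k_7, k_8):
  remainder -c^2 - 1 ≠ 0; add k_9 = -c^2 - 1 to the basis.

S(h_1,k_8): lcm = abc. S = 2ab - 2ac^3 + ac^2 - 2ac + a + 2bc^3 + bc^2 + c^2 - 2c.
  reduce S modulo (h_1, h_2, h_3, k_4, k_5, k_6, k_7, k_8, k_9):
  remainder c - 2 ≠ 0; add k_10 = c - 2 to the basis.

The other S-polynomials (S(h_2,h_3), S(h_2,k_4), S(h_2,k_5), S(h_3,k_5), S(h_1,k_6), S(h_2,k_6), S(h_3,k_6), S(k_4,k_6), S(k_5,k_6), S(h_1,k_7), S(h_2,k_7), S(h_3,k_7), S(k_4,k_7), S(k_5,k_7), S(k_6,k_7), S(h_2,k_8), S(h_3,k_8), S(k_4,k_8), S(k_5,k_8), S(k_6,k_8), S(k_7,k_8), S(h_1,k_9), S(h_2,k_9), S(h_3,k_9), S(k_4,k_9), S(k_5,k_9), S(k_6,k_9), S(k_7,k_9), S(k_8,k_9), S(h_1,k_10), S(h_2,k_10), S(h_3,k_10), S(k_4,k_10), S(k_5,k_10), S(k_6,k_10), S(k_7,k_10), S(k_8,k_10), S(k_9,k_10)) all reduce to 0 modulo the current basis, so we have a Gröbner basis.
Inter-reduce: drop elements whose leading term is divisible by another's, tail-reduce, and make monic.
Reduced Gröbner basis: {ab, b^2, c - 2}.

These coincide, so the ideals are equal.

Yes, the ideals are equal.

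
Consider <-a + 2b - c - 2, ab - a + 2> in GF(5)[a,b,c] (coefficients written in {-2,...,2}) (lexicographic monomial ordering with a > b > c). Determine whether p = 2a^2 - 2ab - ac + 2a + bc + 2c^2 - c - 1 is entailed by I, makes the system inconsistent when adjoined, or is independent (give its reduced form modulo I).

2a^2 - 2ab - ac + 2a + bc + 2c^2 - c - 1 lies in I (it reduces to 0).

First compute the reduced Gröbner basis of I by Buchberger's algorithm.
f_1 = -a + 2b - c - 2, LT = a.
f_2 = ab - a + 2, LT = ab.

S(f_1,f_2): lcm = ab. S = a - 2b^2 + bc + 2b - 2.
  leading term a: subtract (-1)·f_1 from a - 2b^2 + bc + 2b - 2 → -2b^2 + bc - b - c + 1
  leading term b^2: no divisor's leading term divides it; move -2b^2 to the remainder.
  leading term bc: no divisor's leading term divides it; move bc to the remainder.
  leading term b: no divisor's leading term divides it; move -b to the remainder.
  leading term c: no divisor's leading term divides it; move -c to the remainder.
  leading term 1: no divisor's leading term divides it; move 1 to the remainder.
  remainder -2b^2 + bc - b - c + 1 ≠ 0; add h_3 = -2b^2 + bc - b - c + 1 to the basis.

S(f_1,h_3): leading monomials are coprime, so the S-polynomial reduces to 0 (Buchberger's first criterion).
S(f_2,h_3): lcm = ab^2. S = -2abc + ab + 2ac - 2a + 2b.
  leading term abc: subtract (2bc)·f_1 from -2abc + ab + 2ac - 2a + 2b → ab + 2ac - 2a + b^2c + 2bc^2 - bc + 2b
  leading term ab: subtract (-b)·f_1 from ab + 2ac - 2a + b^2c + 2bc^2 - bc + 2b → 2ac - 2a + b^2c + 2b^2 + 2bc^2 - 2bc
  leading term ac: subtract (-2c)·f_1 from 2ac - 2a + b^2c + 2b^2 + 2bc^2 - 2bc → -2a + b^2c + 2b^2 + 2bc^2 + 2bc - 2c^2 + c
  leading term a: subtract (2)·f_1 from -2a + b^2c + 2b^2 + 2bc^2 + 2bc - 2c^2 + c → b^2c + 2b^2 + 2bc^2 + 2bc + b - 2c^2 - 2c - 1
  leading term b^2c: subtract (2c)·h_3 from b^2c + 2b^2 + 2bc^2 + 2bc + b - 2c^2 - 2c - 1 → 2b^2 - bc + b + c - 1
  leading term b^2: subtract (-1)·h_3 from 2b^2 - bc + b + c - 1 → 0
  remainder 0.

Every S-polynomial of the final basis reduces to 0, so we have a Gröbner basis.
Inter-reduce: drop elements whose leading term is divisible by another's, tail-reduce, and make monic.
Reduced Gröbner basis: {a - 2b + c + 2, b^2 + 2bc - 2b - 2c + 2}.
Label its elements g_1 = a - 2b + c + 2, g_2 = b^2 + 2bc - 2b - 2c + 2.

Reduce p = 2a^2 - 2ab - ac + 2a + bc + 2c^2 - c - 1 modulo G:
  leading term a^2: subtract (2a)·g_1 from 2a^2 - 2ab - ac + 2a + bc + 2c^2 - c - 1 → 2ab + 2ac - 2a + bc + 2c^2 - c - 1
  leading term ab: subtract (2b)·g_1 from 2ab + 2ac - 2a + bc + 2c^2 - c - 1 → 2ac - 2a - b^2 - bc + b + 2c^2 - c - 1
  leading term ac: subtract (2c)·g_1 from 2ac - 2a - b^2 - bc + b + 2c^2 - c - 1 → -2a - b^2 - 2bc + b - 1
  leading term a: subtract (-2)·g_1 from -2a - b^2 - 2bc + b - 1 → -b^2 - 2bc + 2b + 2c - 2
  leading term b^2: subtract (-1)·g_2 from -b^2 - 2bc + 2b + 2c - 2 → 0
  normal form = 0.
Since the normal form is 0, p ∈ I.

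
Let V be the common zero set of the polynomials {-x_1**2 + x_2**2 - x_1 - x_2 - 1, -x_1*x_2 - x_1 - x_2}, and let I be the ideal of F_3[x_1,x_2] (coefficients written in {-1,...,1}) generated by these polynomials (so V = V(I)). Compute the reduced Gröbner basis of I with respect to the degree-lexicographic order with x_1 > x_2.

f_1 = -x_1**2 + x_2**2 - x_1 - x_2 - 1, LT = x_1**2.
f_2 = -x_1*x_2 - x_1 - x_2, LT = x_1*x_2.

S(f_1,f_2): lcm = x_1**2*x_2. S = -x_2**3 - x_1**2 + x_2**2 + x_2.
  leading term x_2**3: no divisor's leading term divides it; move -x_2**3 to the remainder.
  leading term x_1**2: subtract (1)·f_1 from -x_1**2 + x_2**2 + x_2 → x_1 - x_2 + 1
  leading term x_1: no divisor's leading term divides it; move x_1 to the remainder.
  leading term x_2: no divisor's leading term divides it; move -x_2 to the remainder.
  leading term 1: no divisor's leading term divides it; move 1 to the remainder.
  remainder -x_2**3 + x_1 - x_2 + 1 ≠ 0; add g_3 = -x_2**3 + x_1 - x_2 + 1 to the basis.

The other S-polynomials (S(f_1,g_3), S(f_2,g_3)) all reduce to 0 modulo the current basis, so we have a Gröbner basis.

G = {x_2**3 - x_1 + x_2 - 1, x_1**2 - x_2**2 + x_1 + x_2 + 1, x_1*x_2 + x_1 + x_2}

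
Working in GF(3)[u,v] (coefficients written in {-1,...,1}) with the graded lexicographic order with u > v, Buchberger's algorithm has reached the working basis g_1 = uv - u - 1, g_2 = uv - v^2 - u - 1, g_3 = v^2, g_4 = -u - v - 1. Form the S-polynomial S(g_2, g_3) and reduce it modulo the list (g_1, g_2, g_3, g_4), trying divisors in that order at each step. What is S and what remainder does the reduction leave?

lcm(LM(g_2), LM(g_3)) = uv^2.
S = (lcm/LT(g_2))·g_2 − (lcm/LT(g_3))·g_3 = -v^3 - uv - v.
Reduce S modulo (g_1, g_2, g_3, g_4) in that order:
  leading term v^3: subtract (-v)·g_3 from -v^3 - uv - v → -uv - v
  leading term uv: subtract (-1)·g_1 from -uv - v → -u - v - 1
  leading term u: subtract (1)·g_4 from -u - v - 1 → 0
The remainder is 0, so this S-polynomial contributes no new basis element.

S(g_2, g_3) = -v^3 - uv - v; remainder on division = 0.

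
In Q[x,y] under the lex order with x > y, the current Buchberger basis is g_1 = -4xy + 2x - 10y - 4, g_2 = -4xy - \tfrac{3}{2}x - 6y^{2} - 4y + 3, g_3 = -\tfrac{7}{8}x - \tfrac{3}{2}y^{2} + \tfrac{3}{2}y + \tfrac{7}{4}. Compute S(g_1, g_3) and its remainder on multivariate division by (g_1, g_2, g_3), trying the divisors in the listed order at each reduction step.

lcm(LM(g_1), LM(g_3)) = xy.
S = (lcm/LT(g_1))·g_1 − (lcm/LT(g_3))·g_3 = -\tfrac{1}{2}x - \tfrac{12}{7}y^{3} + \tfrac{12}{7}y^{2} + \tfrac{9}{2}y + 1.
Reduce S modulo (g_1, g_2, g_3) in that order:
  leading term x: subtract (\tfrac{4}{7})·g_3 from -\tfrac{1}{2}x - \tfrac{12}{7}y^{3} + \tfrac{12}{7}y^{2} + \tfrac{9}{2}y + 1 → -\tfrac{12}{7}y^{3} + \tfrac{18}{7}y^{2} + \tfrac{51}{14}y
  leading term y^{3}: no divisor's leading term divides it; move -\tfrac{12}{7}y^{3} to the remainder.
  leading term y^{2}: no divisor's leading term divides it; move \tfrac{18}{7}y^{2} to the remainder.
  leading term y: no divisor's leading term divides it; move \tfrac{51}{14}y to the remainder.
The remainder -\tfrac{12}{7}y^{3} + \tfrac{18}{7}y^{2} + \tfrac{51}{14}y is nonzero, so it would be added as the next basis element.
This is the inner loop of Buchberger's algorithm — each nonzero remainder becomes a new basis element.

S(g_1, g_3) = -\tfrac{1}{2}x - \tfrac{12}{7}y^{3} + \tfrac{12}{7}y^{2} + \tfrac{9}{2}y + 1; remainder on division = -\tfrac{12}{7}y^{3} + \tfrac{18}{7}y^{2} + \tfrac{51}{14}y.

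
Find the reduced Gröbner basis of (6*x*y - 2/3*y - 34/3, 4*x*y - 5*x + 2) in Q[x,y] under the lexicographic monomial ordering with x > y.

G = {x - 4/45*y - 86/45, y**2 + 81/4*y - 85/4}

f_1 = 6*x*y - 2/3*y - 34/3, LT = x*y.
f_2 = 4*x*y - 5*x + 2, LT = x*y.

S(f_1,f_2): lcm = x*y. S = 5/4*x - 1/9*y - 43/18.
  leading term x: no divisor's leading term divides it; move 5/4*x to the remainder.
  leading term y: no divisor's leading term divides it; move -1/9*y to the remainder.
  leading term 1: no divisor's leading term divides it; move -43/18 to the remainder.
  remainder 5/4*x - 1/9*y - 43/18 ≠ 0; add g_3 = 5/4*x - 1/9*y - 43/18 to the basis.

S(f_1,g_3): lcm = x*y. S = 4/45*y**2 + 9/5*y - 17/9.
  leading term y**2: no divisor's leading term divides it; move 4/45*y**2 to the remainder.
  leading term y: no divisor's leading term divides it; move 9/5*y to the remainder.
  leading term 1: no divisor's leading term divides it; move -17/9 to the remainder.
  remainder 4/45*y**2 + 9/5*y - 17/9 ≠ 0; add g_4 = 4/45*y**2 + 9/5*y - 17/9 to the basis.

The other S-polynomials (S(f_2,g_3), S(f_1,g_4), S(f_2,g_4), S(g_3,g_4)) all reduce to 0 modulo the current basis, so we have a Gröbner basis.
Inter-reduce: drop elements whose leading term is divisible by another's, tail-reduce, and make monic.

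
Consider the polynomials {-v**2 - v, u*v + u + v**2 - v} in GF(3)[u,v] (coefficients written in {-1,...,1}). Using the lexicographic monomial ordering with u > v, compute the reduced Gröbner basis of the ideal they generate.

G = {u, v}

Buchberger's algorithm terminates because the ascending chain of leading-term ideals stabilizes.

f_1 = -v**2 - v, LT = v**2.
f_2 = u*v + u + v**2 - v, LT = u*v.

S(f_1,f_2): lcm = u*v**2. S = -v**3 + v**2.
  leading term v**3: subtract (v)·f_1 from -v**3 + v**2 → -v**2
  leading term v**2: subtract (1)·f_1 from -v**2 → v
  leading term v: no divisor's leading term divides it; move v to the remainder.
  remainder v ≠ 0; add g_3 = v to the basis.

S(f_2,g_3): lcm = u*v. S = u + v**2 - v.
  leading term u: no divisor's leading term divides it; move u to the remainder.
  leading term v**2: subtract (-1)·f_1 from v**2 - v → v
  leading term v: subtract (1)·g_3 from v → 0
  remainder u ≠ 0; add g_4 = u to the basis.

The other S-polynomials (S(f_1,g_3), S(f_1,g_4), S(f_2,g_4), S(g_3,g_4)) all reduce to 0 modulo the current basis, so we have a Gröbner basis.
Inter-reduce: drop elements whose leading term is divisible by another's, tail-reduce, and make monic.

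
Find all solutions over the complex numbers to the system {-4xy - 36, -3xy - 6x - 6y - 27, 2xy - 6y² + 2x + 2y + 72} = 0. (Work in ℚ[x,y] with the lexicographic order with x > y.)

Compute a lex Gröbner basis by Buchberger's algorithm.
f_1 = -4xy - 36, LT = xy.
f_2 = -3xy - 6x - 6y - 27, LT = xy.
f_3 = 2xy + 2x - 6y² + 2y + 72, LT = xy.

S(f_1,f_2): lcm = xy. S = -2x - 2y.
  leading term x: no divisor's leading term divides it; move -2x to the remainder.
  leading term y: no divisor's leading term divides it; move -2y to the remainder.
  remainder -2x - 2y ≠ 0; add h_4 = -2x - 2y to the basis.

S(f_1,f_3): lcm = xy. S = -x + 3y² - y - 27.
  leading term x: subtract (½)·h_4 from -x + 3y² - y - 27 → 3y² - 27
  leading term y²: no divisor's leading term divides it; move 3y² to the remainder.
  leading term 1: no divisor's leading term divides it; move -27 to the remainder.
  remainder 3y² - 27 ≠ 0; add h_5 = 3y² - 27 to the basis.

The other S-polynomials (S(f_2,f_3), S(f_1,h_4), S(f_2,h_4), S(f_3,h_4), S(f_1,h_5), S(f_2,h_5), S(f_3,h_5), S(h_4,h_5)) all reduce to 0 modulo the current basis, so we have a Gröbner basis.
Inter-reduce: drop elements whose leading term is divisible by another's, tail-reduce, and make monic.
Reduced Gröbner basis: {x + y, y² - 9}.

Elimination: the polynomial y² - 9 lies in the elimination ideal for y, so y ∈ {-3, 3}. For each such y, the remaining basis elements (now univariate) give the rest of the solution.
  y = -3: the earlier basis element becomes x - 3 = 0, giving x = 3 — point (3, -3).
  y = 3: the earlier basis element becomes x + 3 = 0, giving x = -3 — point (-3, 3).
Each listed point satisfies every original equation (direct substitution).

{(3, -3), (-3, 3)}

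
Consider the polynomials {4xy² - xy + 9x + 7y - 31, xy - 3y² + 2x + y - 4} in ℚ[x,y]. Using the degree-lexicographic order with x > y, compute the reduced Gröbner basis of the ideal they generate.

f_1 = 4xy² - xy + 9x + 7y - 31, LT = xy².
f_2 = xy - 3y² + 2x + y - 4, LT = xy.

S(f_1,f_2): lcm = xy². S = 3y³ - 9/4xy - y² + 9/4x + 23/4y - 31/4.
  leading term y³: no divisor's leading term divides it; move 3y³ to the remainder.
  leading term xy: subtract (-9/4)·f_2 from -9/4xy - y² + 9/4x + 23/4y - 31/4 → -31/4y² + 27/4x + 8y - 67/4
  leading term y²: no divisor's leading term divides it; move -31/4y² to the remainder.
  leading term x: no divisor's leading term divides it; move 27/4x to the remainder.
  leading term y: no divisor's leading term divides it; move 8y to the remainder.
  leading term 1: no divisor's leading term divides it; move -67/4 to the remainder.
  remainder 3y³ - 31/4y² + 27/4x + 8y - 67/4 ≠ 0; add g_3 = 3y³ - 31/4y² + 27/4x + 8y - 67/4 to the basis.

S(f_1,g_3): lcm = xy³. S = 7/3xy² - 9/4x² - 5/12xy + 7/4y² + 67/12x - 31/4y.
  leading term xy²: subtract (7/12)·f_1 from 7/3xy² - 9/4x² - 5/12xy + 7/4y² + 67/12x - 31/4y → -9/4x² + ⅙xy + 7/4y² + ⅓x - 71/6y + 217/12
  leading term x²: no divisor's leading term divides it; move -9/4x² to the remainder.
  leading term xy: subtract (⅙)·f_2 from ⅙xy + 7/4y² + ⅓x - 71/6y + 217/12 → 9/4y² - 12y + 75/4
  leading term y²: no divisor's leading term divides it; move 9/4y² to the remainder.
  leading term y: no divisor's leading term divides it; move -12y to the remainder.
  leading term 1: no divisor's leading term divides it; move 75/4 to the remainder.
  remainder -9/4x² + 9/4y² - 12y + 75/4 ≠ 0; add g_4 = -9/4x² + 9/4y² - 12y + 75/4 to the basis.

The other S-polynomials (S(f_2,g_3), S(f_1,g_4), S(f_2,g_4), S(g_3,g_4)) all reduce to 0 modulo the current basis, so we have a Gröbner basis.
Inter-reduce: drop elements whose leading term is divisible by another's, tail-reduce, and make monic.

G = {y³ - 31/12y² + 9/4x + 8/3y - 67/12, x² - y² + 16/3y - 25/3, xy - 3y² + 2x + y - 4}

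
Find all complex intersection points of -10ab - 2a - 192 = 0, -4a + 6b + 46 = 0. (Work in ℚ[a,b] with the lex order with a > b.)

Compute a lex Gröbner basis by Buchberger's algorithm.
f_1 = -10ab - 2a - 192, LT = ab.
f_2 = -4a + 6b + 46, LT = a.

S(f_1,f_2): lcm = ab. S = ⅕a + 3/2b² + 23/2b + 96/5.
  leading term a: subtract (-1/20)·f_2 from ⅕a + 3/2b² + 23/2b + 96/5 → 3/2b² + 59/5b + 43/2
  leading term b²: no divisor's leading term divides it; move 3/2b² to the remainder.
  leading term b: no divisor's leading term divides it; move 59/5b to the remainder.
  leading term 1: no divisor's leading term divides it; move 43/2 to the remainder.
  remainder 3/2b² + 59/5b + 43/2 ≠ 0; add h_3 = 3/2b² + 59/5b + 43/2 to the basis.

S(f_1,h_3): lcm = ab². S = -23/3ab - 43/3a + 96/5b.
  leading term ab: subtract (23/30)·f_1 from -23/3ab - 43/3a + 96/5b → -64/5a + 96/5b + 736/5
  leading term a: subtract (16/5)·f_2 from -64/5a + 96/5b + 736/5 → 0
  remainder 0.

S(f_2,h_3): leading monomials are coprime, so the S-polynomial reduces to 0 (Buchberger's first criterion).
Every S-polynomial of the final basis reduces to 0, so we have a Gröbner basis.
Inter-reduce: drop elements whose leading term is divisible by another's, tail-reduce, and make monic.
Reduced Gröbner basis: {a - 3/2b - 23/2, b² + 118/15b + 43/3}.

The lex basis is triangular: the last element involves only b. Solving b² + 118/15b + 43/3 = 0 gives b ∈ {-5, -43/15}; substituting each value into the earlier elements determines the remaining variables.
  b = -5: the earlier basis element becomes a - 4 = 0, giving a = 4 — point (4, -5).
  b = -43/15: the earlier basis element becomes a - 36/5 = 0, giving a = 36/5 — point (36/5, -43/15).
Substituting each solution back into the original system confirms all equations vanish.

{(4, -5), (36/5, -43/15)}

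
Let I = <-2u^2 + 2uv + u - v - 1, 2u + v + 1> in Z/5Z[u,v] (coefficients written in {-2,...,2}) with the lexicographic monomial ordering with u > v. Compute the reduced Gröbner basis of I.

G = {u - 2v - 2, v^2 - v - 2}

The reduced Gröbner basis is the canonical form of the ideal for this ordering.

f_1 = -2u^2 + 2uv + u - v - 1, LT = u^2.
f_2 = 2u + v + 1, LT = u.

S(f_1,f_2): lcm = u^2. S = uv - u - 2v - 2.
  reduce S modulo (f_1, f_2):
  remainder 2v^2 - 2v + 1 ≠ 0; add g_3 = 2v^2 - 2v + 1 to the basis.

The other S-polynomials (S(f_1,g_3), S(f_2,g_3)) all reduce to 0 modulo the current basis, so we have a Gröbner basis.
Inter-reduce: drop elements whose leading term is divisible by another's, tail-reduce, and make monic.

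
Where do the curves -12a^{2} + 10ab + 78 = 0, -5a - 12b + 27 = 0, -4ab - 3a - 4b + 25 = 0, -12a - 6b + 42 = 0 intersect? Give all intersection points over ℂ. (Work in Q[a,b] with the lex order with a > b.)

{(3, 1)}

Compute a lex Gröbner basis by Buchberger's algorithm.
f_1 = -12a^{2} + 10ab + 78, LT = a^{2}.
f_2 = -5a - 12b + 27, LT = a.
f_3 = -4ab - 3a - 4b + 25, LT = ab.
f_4 = -12a - 6b + 42, LT = a.

S(f_1,f_2): lcm = a^{2}. S = -\tfrac{97}{30}ab + \tfrac{27}{5}a - \tfrac{13}{2}.
  reduce S modulo (f_1, f_2, f_3, f_4):
  remainder \tfrac{194}{25}b^{2} - \tfrac{1521}{50}b + \tfrac{1133}{50} ≠ 0; add h_5 = \tfrac{194}{25}b^{2} - \tfrac{1521}{50}b + \tfrac{1133}{50} to the basis.

S(f_1,f_3): lcm = a^{2}b. S = -\tfrac{3}{4}a^{2} - \tfrac{5}{6}ab^{2} - ab + \tfrac{25}{4}a - \tfrac{13}{2}b.
  reduce S modulo (f_1, f_2, f_3, f_4, h_5):
  remainder -\tfrac{363792}{47045}b + \tfrac{363792}{47045} ≠ 0; add h_6 = -\tfrac{363792}{47045}b + \tfrac{363792}{47045} to the basis.

The other S-polynomials (S(f_1,f_4), S(f_2,f_3), S(f_2,f_4), S(f_3,f_4), S(f_1,h_5), S(f_2,h_5), S(f_3,h_5), S(f_4,h_5), S(f_1,h_6), S(f_2,h_6), S(f_3,h_6), S(f_4,h_6), S(h_5,h_6)) all reduce to 0 modulo the current basis, so we have a Gröbner basis.
Inter-reduce: drop elements whose leading term is divisible by another's, tail-reduce, and make monic.
Reduced Gröbner basis: {a - 3, b - 1}.

A lex Gröbner basis eliminates variables successively. Here b - 1 depends only on b, with roots {1}; lifting each root through the earlier basis elements recovers the full solutions.
  b = 1: the earlier basis element becomes a - 3 = 0, giving a = 3 — point (3, 1).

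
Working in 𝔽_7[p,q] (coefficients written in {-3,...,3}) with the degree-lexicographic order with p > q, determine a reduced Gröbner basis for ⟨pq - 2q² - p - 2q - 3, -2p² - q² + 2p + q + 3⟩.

G = {q³ + 2q² - 3q, p² - 3q² - p + 3q + 2, pq - 2q² - p - 2q - 3}

f_1 = pq - 2q² - p - 2q - 3, LT = pq.
f_2 = -2p² - q² + 2p + q + 3, LT = p².

S(f_1,f_2): lcm = p²q. S = -2pq² + 3q³ - p² - pq - 3q² - 3p - 2q.
  leading term pq²: subtract (-2q)·f_1 from -2pq² + 3q³ - p² - pq - 3q² - 3p - 2q → -q³ - p² - 3pq - 3p - q
  leading term q³: no divisor's leading term divides it; move -q³ to the remainder.
  leading term p²: subtract (-3)·f_2 from -p² - 3pq - 3p - q → -3pq - 3q² + 3p + 2q + 2
  leading term pq: subtract (-3)·f_1 from -3pq - 3q² + 3p + 2q + 2 → -2q² + 3q
  leading term q²: no divisor's leading term divides it; move -2q² to the remainder.
  leading term q: no divisor's leading term divides it; move 3q to the remainder.
  remainder -q³ - 2q² + 3q ≠ 0; add g_3 = -q³ - 2q² + 3q to the basis.

The other S-polynomials (S(f_1,g_3), S(f_2,g_3)) all reduce to 0 modulo the current basis, so we have a Gröbner basis.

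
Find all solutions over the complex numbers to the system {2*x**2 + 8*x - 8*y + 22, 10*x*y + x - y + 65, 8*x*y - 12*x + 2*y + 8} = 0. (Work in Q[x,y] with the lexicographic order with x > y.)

{(-3, 2)}

Compute a lex Gröbner basis by Buchberger's algorithm.
f_1 = 2*x**2 + 8*x - 8*y + 22, LT = x**2.
f_2 = 10*x*y + x - y + 65, LT = x*y.
f_3 = 8*x*y - 12*x + 2*y + 8, LT = x*y.

S(f_1,f_2): lcm = x**2*y. S = -1/10*x**2 + 41/10*x*y - 13/2*x - 4*y**2 + 11*y.
  leading term x**2: subtract (-1/20)·f_1 from -1/10*x**2 + 41/10*x*y - 13/2*x - 4*y**2 + 11*y → 41/10*x*y - 61/10*x - 4*y**2 + 53/5*y + 11/10
  leading term x*y: subtract (41/100)·f_2 from 41/10*x*y - 61/10*x - 4*y**2 + 53/5*y + 11/10 → -651/100*x - 4*y**2 + 1101/100*y - 511/20
  leading term x: no divisor's leading term divides it; move -651/100*x to the remainder.
  leading term y**2: no divisor's leading term divides it; move -4*y**2 to the remainder.
  leading term y: no divisor's leading term divides it; move 1101/100*y to the remainder.
  leading term 1: no divisor's leading term divides it; move -511/20 to the remainder.
  remainder -651/100*x - 4*y**2 + 1101/100*y - 511/20 ≠ 0; add h_4 = -651/100*x - 4*y**2 + 1101/100*y - 511/20 to the basis.

S(f_1,f_3): lcm = x**2*y. S = 3/2*x**2 + 15/4*x*y - x - 4*y**2 + 11*y.
  leading term x**2: subtract (3/4)·f_1 from 3/2*x**2 + 15/4*x*y - x - 4*y**2 + 11*y → 15/4*x*y - 7*x - 4*y**2 + 17*y - 33/2
  leading term x*y: subtract (3/8)·f_2 from 15/4*x*y - 7*x - 4*y**2 + 17*y - 33/2 → -59/8*x - 4*y**2 + 139/8*y - 327/8
  leading term x: subtract (1475/1302)·h_4 from -59/8*x - 4*y**2 + 139/8*y - 327/8 → 346/651*y**2 + 4255/868*y - 2219/186
  leading term y**2: no divisor's leading term divides it; move 346/651*y**2 to the remainder.
  leading term y: no divisor's leading term divides it; move 4255/868*y to the remainder.
  leading term 1: no divisor's leading term divides it; move -2219/186 to the remainder.
  remainder 346/651*y**2 + 4255/868*y - 2219/186 ≠ 0; add h_5 = 346/651*y**2 + 4255/868*y - 2219/186 to the basis.

S(f_2,f_3): lcm = x*y. S = 8/5*x - 7/20*y + 11/2.
  leading term x: subtract (-160/651)·h_4 from 8/5*x - 7/20*y + 11/2 → -640/651*y**2 + 2045/868*y - 145/186
  leading term y**2: subtract (-320/173)·h_5 from -640/651*y**2 + 2045/868*y - 145/186 → 7905/692*y - 7905/346
  leading term y: no divisor's leading term divides it; move 7905/692*y to the remainder.
  leading term 1: no divisor's leading term divides it; move -7905/346 to the remainder.
  remainder 7905/692*y - 7905/346 ≠ 0; add h_6 = 7905/692*y - 7905/346 to the basis.

S(f_1,h_4): lcm = x**2. S = -400/651*x*y**2 + 367/217*x*y + 7/93*x - 4*y + 11.
  leading term x*y**2: subtract (-40/651*y)·f_2 from -400/651*x*y**2 + 367/217*x*y + 7/93*x - 4*y + 11 → 163/93*x*y + 7/93*x - 40/651*y**2 - 4/651*y + 11
  leading term x*y: subtract (163/930)·f_2 from 163/93*x*y + 7/93*x - 40/651*y**2 - 4/651*y + 11 → -1/10*x - 40/651*y**2 + 367/2170*y - 73/186
  leading term x: subtract (10/651)·h_4 from -1/10*x - 40/651*y**2 + 367/2170*y - 73/186 → 0
  remainder 0.

S(f_2,h_4): lcm = x*y. S = 1/10*x - 400/651*y**3 + 367/217*y**2 - 3743/930*y + 13/2.
  leading term x: subtract (-10/651)·h_4 from 1/10*x - 400/651*y**3 + 367/217*y**2 - 3743/930*y + 13/2 → -400/651*y**3 + 1061/651*y**2 - 2510/651*y + 568/93
  leading term y**3: subtract (-200/173*y)·h_5 from -400/651*y**3 + 1061/651*y**2 - 2510/651*y + 568/93 → 821803/112623*y**2 - 662510/37541*y + 568/93
  leading term y**2: subtract (821803/59858)·h_5 from 821803/112623*y**2 - 662510/37541*y + 568/93 → -20339565/239432*y + 20339565/119716
  leading term y: subtract (-2573/346)·h_6 from -20339565/239432*y + 20339565/119716 → 0
  remainder 0.

S(f_3,h_4): lcm = x*y. S = -3/2*x - 400/651*y**3 + 367/217*y**2 - 1367/372*y + 1.
  leading term x: subtract (50/217)·h_4 from -3/2*x - 400/651*y**3 + 367/217*y**2 - 1367/372*y + 1 → -400/651*y**3 + 81/31*y**2 - 16175/2604*y + 427/62
  leading term y**3: subtract (-200/173*y)·h_5 from -400/651*y**3 + 81/31*y**2 - 16175/2604*y + 427/62 → 310841/37541*y**2 - 3003825/150164*y + 427/62
  leading term y**2: subtract (932523/59858)·h_5 from 310841/37541*y**2 - 3003825/150164*y + 427/62 → -23074695/239432*y + 23074695/119716
  leading term y: subtract (-2919/346)·h_6 from -23074695/239432*y + 23074695/119716 → 0
  remainder 0.

S(f_1,h_5): leading monomials are coprime, so the S-polynomial reduces to 0 (Buchberger's first criterion).
S(f_2,h_5): lcm = x*y**2. S = -63133/6920*x*y + 15533/692*x - 1/10*y**2 + 13/2*y.
  leading term x*y: subtract (-63133/69200)·f_2 from -63133/6920*x*y + 15533/692*x - 1/10*y**2 + 13/2*y → 1616433/69200*x - 1/10*y**2 + 386667/69200*y + 820729/13840
  leading term x: subtract (-2483/692)·h_4 from 1616433/69200*x - 1/10*y**2 + 386667/69200*y + 820729/13840 → -25003/1730*y**2 + 62409/1384*y - 112021/3460
  leading term y**2: subtract (-16276953/598580)·h_5 from -25003/1730*y**2 + 62409/1384*y - 112021/3460 → 85426173/478864*y - 85426173/239432
  leading term y: subtract (54033/3460)·h_6 from 85426173/478864*y - 85426173/239432 → 0
  remainder 0.

S(f_3,h_5): lcm = x*y**2. S = -14841/1384*x*y + 15533/692*x + 1/4*y**2 + y.
  leading term x*y: subtract (-14841/13840)·f_2 from -14841/1384*x*y + 15533/692*x + 1/4*y**2 + y → 325501/13840*x + 1/4*y**2 - 1001/13840*y + 192933/2768
  leading term x: subtract (-1627505/450492)·h_4 from 325501/13840*x + 1/4*y**2 - 1001/13840*y + 192933/2768 → -6397397/450492*y**2 + 11924165/300328*y - 1454701/64356
  leading term y**2: subtract (-6397397/239432)·h_5 from -6397397/450492*y**2 + 11924165/300328*y - 1454701/64356 → 163467495/957728*y - 163467495/478864
  leading term y: subtract (20679/1384)·h_6 from 163467495/957728*y - 163467495/478864 → 0
  remainder 0.

S(h_4,h_5): leading monomials are coprime, so the S-polynomial reduces to 0 (Buchberger's first criterion).
S(f_1,h_6): leading monomials are coprime, so the S-polynomial reduces to 0 (Buchberger's first criterion).
S(f_2,h_6): lcm = x*y. S = 21/10*x - 1/10*y + 13/2.
  leading term x: subtract (-10/31)·h_4 from 21/10*x - 1/10*y + 13/2 → -40/31*y**2 + 107/31*y - 54/31
  leading term y**2: subtract (-420/173)·h_5 from -40/31*y**2 + 107/31*y - 54/31 → 2656/173*y - 5312/173
  leading term y: subtract (10624/7905)·h_6 from 2656/173*y - 5312/173 → 0
  remainder 0.

S(f_3,h_6): lcm = x*y. S = 1/2*x + 1/4*y + 1.
  leading term x: subtract (-50/651)·h_4 from 1/2*x + 1/4*y + 1 → -200/651*y**2 + 951/868*y - 179/186
  leading term y**2: subtract (-100/173)·h_5 from -200/651*y**2 + 951/868*y - 179/186 → 2719/692*y - 2719/346
  leading term y: subtract (2719/7905)·h_6 from 2719/692*y - 2719/346 → 0
  remainder 0.

S(h_4,h_6): leading monomials are coprime, so the S-polynomial reduces to 0 (Buchberger's first criterion).
S(h_5,h_6): lcm = y**2. S = 15533/1384*y - 15533/692.
  leading term y: subtract (15533/15810)·h_6 from 15533/1384*y - 15533/692 → 0
  remainder 0.

Every S-polynomial of the final basis reduces to 0, so we have a Gröbner basis.
Inter-reduce: drop elements whose leading term is divisible by another's, tail-reduce, and make monic.
Reduced Gröbner basis: {x + 3, y - 2}.

The lex basis is triangular: the last element involves only y. Solving y - 2 = 0 gives y ∈ {2}; substituting each value into the earlier elements determines the remaining variables.
  y = 2: the earlier basis element becomes x + 3 = 0, giving x = -3 — point (-3, 2).
Substituting each solution back into the original system confirms all equations vanish.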